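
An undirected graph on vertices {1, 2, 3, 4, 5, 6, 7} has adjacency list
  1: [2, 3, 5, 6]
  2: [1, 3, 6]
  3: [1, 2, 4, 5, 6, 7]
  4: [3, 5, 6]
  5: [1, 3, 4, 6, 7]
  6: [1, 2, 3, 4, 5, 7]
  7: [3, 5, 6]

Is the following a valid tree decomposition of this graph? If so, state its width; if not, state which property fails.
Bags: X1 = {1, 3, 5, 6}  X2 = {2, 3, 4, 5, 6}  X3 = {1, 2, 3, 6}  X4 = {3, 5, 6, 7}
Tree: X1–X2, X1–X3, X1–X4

No — bags containing vertex 2 are not connected in the tree.

A tree decomposition must satisfy three properties: every vertex lies in some bag; for every edge, both endpoints lie together in some bag; and for every vertex, the bags containing it form a connected subtree. Here bags containing vertex 2 are not connected in the tree, so the decomposition is invalid.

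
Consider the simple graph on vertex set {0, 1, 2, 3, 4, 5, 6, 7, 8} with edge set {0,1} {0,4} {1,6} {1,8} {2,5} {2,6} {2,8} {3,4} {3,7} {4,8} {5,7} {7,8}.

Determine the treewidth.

A width-3 tree decomposition is:
Bags: B1 = {0, 3, 4, 7}  B2 = {0, 4, 7, 8}  B3 = {0, 1, 7, 8}  B4 = {1, 5, 7, 8}  B5 = {1, 2, 5, 8}  B6 = {1, 2, 5, 6}
Tree: B1–B2, B2–B3, B3–B4, B4–B5, B5–B6
Each bag holds 4 vertices, so the decomposition has width 3, which upper-bounds the treewidth. For the lower bound: the 4 vertex sets {0,3,4}, {7}, {8}, {1,2,5,6} are disjoint, each induces a connected subgraph, and every pair is joined by at least one edge of G. Contracting each set to a single vertex therefore yields K_{4} as a minor, and since treewidth is minor-monotone, tw(G) ≥ tw(K_{4}) = 3. The upper and lower bounds meet at 3, so that is the treewidth.

3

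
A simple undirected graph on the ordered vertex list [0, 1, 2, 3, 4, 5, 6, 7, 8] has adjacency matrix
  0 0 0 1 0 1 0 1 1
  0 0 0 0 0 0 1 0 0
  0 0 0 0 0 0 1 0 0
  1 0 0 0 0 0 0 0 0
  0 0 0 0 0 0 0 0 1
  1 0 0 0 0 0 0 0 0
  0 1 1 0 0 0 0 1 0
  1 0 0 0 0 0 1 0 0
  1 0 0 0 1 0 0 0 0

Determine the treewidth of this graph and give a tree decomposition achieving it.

Treewidth 1.
One such decomposition:
Bags: B1 = {0, 7}  B2 = {0, 3}  B3 = {6, 7}  B4 = {0, 8}  B5 = {4, 8}  B6 = {2, 6}  B7 = {0, 5}  B8 = {1, 6}
Tree: B1–B2, B1–B3, B1–B4, B4–B5, B3–B6, B4–B7, B3–B8

Every bag has size at most 2, so the width is 2 − 1 = 1 and tw(G) ≤ 1. Since G has at least one edge (e.g. 7–0), it is not an edgeless graph, so tw(G) ≥ 1. The upper and lower bounds meet at 1, so that is the treewidth.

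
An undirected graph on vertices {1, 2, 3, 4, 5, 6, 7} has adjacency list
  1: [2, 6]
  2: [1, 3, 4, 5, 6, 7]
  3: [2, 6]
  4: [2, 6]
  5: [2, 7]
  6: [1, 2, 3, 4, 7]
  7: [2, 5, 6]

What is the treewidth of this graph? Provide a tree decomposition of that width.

Treewidth 2.
One optimal decomposition is:
Bags: B1 = {2, 6, 7}  B2 = {2, 4, 6}  B3 = {2, 5, 7}  B4 = {2, 3, 6}  B5 = {1, 2, 6}
Tree: B1–B2, B1–B3, B2–B4, B4–B5

Each bag holds 3 vertices, so the decomposition has width 2, which upper-bounds the treewidth. On the other hand G contains the 3-clique {2, 5, 7}. A clique must lie in a single bag of any decomposition, so no decomposition can have width below 2. The upper and lower bounds meet at 2, so that is the treewidth.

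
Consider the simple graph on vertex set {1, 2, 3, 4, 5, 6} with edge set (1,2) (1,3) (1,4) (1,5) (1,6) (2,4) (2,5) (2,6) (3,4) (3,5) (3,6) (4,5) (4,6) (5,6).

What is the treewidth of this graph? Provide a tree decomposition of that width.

Treewidth 4.
One optimal decomposition is:
Bags: B1 = {1, 2, 4, 5, 6}  B2 = {1, 3, 4, 5, 6}
Tree: B1–B2

Each bag holds 5 vertices, so the decomposition has width 4, which upper-bounds the treewidth. Conversely, {1, 2, 4, 5, 6} is a clique of size 5, and the vertices of any clique must share a bag in every tree decomposition; so some bag has ≥ 5 vertices and tw(G) ≥ 4. Combining the bounds, tw(G) = 4.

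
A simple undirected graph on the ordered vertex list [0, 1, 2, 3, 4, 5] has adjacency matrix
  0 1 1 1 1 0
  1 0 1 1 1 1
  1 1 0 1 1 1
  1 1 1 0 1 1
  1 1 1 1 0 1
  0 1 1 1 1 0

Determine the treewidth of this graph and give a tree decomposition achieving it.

Treewidth 4.
One optimal decomposition is:
Bags: B1 = {0, 1, 2, 3, 4}  B2 = {1, 2, 3, 4, 5}
Tree: B1–B2

Each bag holds 5 vertices, so the decomposition has width 4, which upper-bounds the treewidth. For the lower bound, the 5 vertices {0, 1, 2, 3, 4} are pairwise adjacent, and any tree decomposition puts a clique entirely inside one bag — forcing width ≥ 4. Combining the bounds, tw(G) = 4.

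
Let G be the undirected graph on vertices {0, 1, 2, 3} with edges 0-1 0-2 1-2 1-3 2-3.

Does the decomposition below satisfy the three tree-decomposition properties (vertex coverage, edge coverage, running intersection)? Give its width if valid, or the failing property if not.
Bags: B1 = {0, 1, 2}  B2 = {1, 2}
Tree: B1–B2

A tree decomposition must satisfy three properties: every vertex lies in some bag; for every edge, both endpoints lie together in some bag; and for every vertex, the bags containing it form a connected subtree. Here vertex 3 appears in no bag, so the decomposition is invalid.

No — vertex 3 appears in no bag.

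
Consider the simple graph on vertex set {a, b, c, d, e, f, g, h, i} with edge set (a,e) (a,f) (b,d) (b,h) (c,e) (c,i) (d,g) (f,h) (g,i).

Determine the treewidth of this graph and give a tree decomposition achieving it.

Treewidth 2.
One such decomposition:
Bags: B1 = {c, e, i}  B2 = {a, e, i}  B3 = {a, f, i}  B4 = {f, h, i}  B5 = {b, h, i}  B6 = {b, d, i}  B7 = {d, g, i}
Tree: B1–B2, B2–B3, B3–B4, B4–B5, B5–B6, B6–B7

The largest bag has 3 vertices, giving width 2; this decomposition certifies tw(G) ≤ 2. Since i–c–e–a–f–h–b–d–g–i is a cycle in G, G is not acyclic. Forests are exactly the graphs of treewidth ≤ 1, so tw(G) ≥ 2. Therefore the treewidth is 2.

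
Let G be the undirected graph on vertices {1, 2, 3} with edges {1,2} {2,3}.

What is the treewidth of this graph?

A width-1 tree decomposition is:
Bags: B1 = {1, 2}  B2 = {2, 3}
Tree: B1–B2
The largest bag has 2 vertices, giving width 1; this decomposition certifies tw(G) ≤ 1. Since G has at least one edge (e.g. 1–2), it is not an edgeless graph, so tw(G) ≥ 1. Hence tw(G) = 1 exactly.

1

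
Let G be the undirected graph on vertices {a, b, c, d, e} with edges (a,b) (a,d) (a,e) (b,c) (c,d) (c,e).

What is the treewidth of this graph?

2

A width-2 tree decomposition is:
Bags: B1 = {a, b, c}  B2 = {a, c, e}  B3 = {a, c, d}
Tree: B1–B2, B2–B3
The largest bag has 3 vertices, giving width 2; this decomposition certifies tw(G) ≤ 2. Since c–b–a–e–c is a cycle in G, G is not acyclic. Forests are exactly the graphs of treewidth ≤ 1, so tw(G) ≥ 2. The upper and lower bounds meet at 2, so that is the treewidth.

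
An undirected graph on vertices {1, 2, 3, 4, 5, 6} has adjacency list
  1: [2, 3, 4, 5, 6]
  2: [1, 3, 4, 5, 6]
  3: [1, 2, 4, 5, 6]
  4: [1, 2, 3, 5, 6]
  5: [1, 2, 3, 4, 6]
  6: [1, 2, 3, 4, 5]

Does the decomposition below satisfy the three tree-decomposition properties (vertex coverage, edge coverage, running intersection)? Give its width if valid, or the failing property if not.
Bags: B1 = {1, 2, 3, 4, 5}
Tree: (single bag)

A tree decomposition must satisfy three properties: every vertex lies in some bag; for every edge, both endpoints lie together in some bag; and for every vertex, the bags containing it form a connected subtree. Here vertex 6 appears in no bag, so the decomposition is invalid.

No — vertex 6 appears in no bag.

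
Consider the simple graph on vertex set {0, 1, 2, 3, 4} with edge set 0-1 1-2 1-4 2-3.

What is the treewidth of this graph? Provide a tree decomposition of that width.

The largest bag has 2 vertices, giving width 1; this decomposition certifies tw(G) ≤ 1. Since G has at least one edge (e.g. 3–2), it is not an edgeless graph, so tw(G) ≥ 1. Hence tw(G) = 1 exactly.

Treewidth 1.
Bags: B1 = {2, 3}  B2 = {1, 2}  B3 = {0, 1}  B4 = {1, 4}
Tree: B1–B2, B2–B3, B3–B4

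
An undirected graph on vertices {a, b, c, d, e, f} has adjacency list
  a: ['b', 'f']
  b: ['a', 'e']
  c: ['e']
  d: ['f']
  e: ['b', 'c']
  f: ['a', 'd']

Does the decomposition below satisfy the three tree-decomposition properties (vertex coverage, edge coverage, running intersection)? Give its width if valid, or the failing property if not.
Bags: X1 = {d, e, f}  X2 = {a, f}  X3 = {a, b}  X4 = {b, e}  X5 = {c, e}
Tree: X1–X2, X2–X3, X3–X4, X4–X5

A tree decomposition must satisfy three properties: every vertex lies in some bag; for every edge, both endpoints lie together in some bag; and for every vertex, the bags containing it form a connected subtree. Here bags containing vertex e are not connected in the tree, so the decomposition is invalid.

No — bags containing vertex e are not connected in the tree.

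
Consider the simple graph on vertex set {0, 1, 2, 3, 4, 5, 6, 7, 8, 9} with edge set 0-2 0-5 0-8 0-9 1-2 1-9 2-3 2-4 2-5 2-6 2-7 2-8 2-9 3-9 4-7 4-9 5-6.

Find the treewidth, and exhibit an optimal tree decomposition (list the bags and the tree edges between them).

Treewidth 2.
Bags: B1 = {0, 2, 9}  B2 = {0, 2, 5}  B3 = {2, 5, 6}  B4 = {2, 3, 9}  B5 = {2, 4, 9}  B6 = {0, 2, 8}  B7 = {1, 2, 9}  B8 = {2, 4, 7}
Tree: B1–B2, B2–B3, B1–B4, B4–B5, B1–B6, B5–B7, B5–B8

Every bag has size at most 3, so the width is 3 − 1 = 2 and tw(G) ≤ 2. Conversely, {0, 2, 5} is a clique of size 3, and the vertices of any clique must share a bag in every tree decomposition; so some bag has ≥ 3 vertices and tw(G) ≥ 2. Therefore the treewidth is 2.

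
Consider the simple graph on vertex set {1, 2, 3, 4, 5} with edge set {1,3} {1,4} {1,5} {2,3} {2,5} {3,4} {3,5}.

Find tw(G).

A width-2 tree decomposition is:
Bags: B1 = {1, 3, 5}  B2 = {2, 3, 5}  B3 = {1, 3, 4}
Tree: B1–B2, B1–B3
Every bag has size at most 3, so the width is 3 − 1 = 2 and tw(G) ≤ 2. On the other hand G contains the 3-clique {1, 3, 4}. A clique must lie in a single bag of any decomposition, so no decomposition can have width below 2. Hence tw(G) = 2 exactly.

2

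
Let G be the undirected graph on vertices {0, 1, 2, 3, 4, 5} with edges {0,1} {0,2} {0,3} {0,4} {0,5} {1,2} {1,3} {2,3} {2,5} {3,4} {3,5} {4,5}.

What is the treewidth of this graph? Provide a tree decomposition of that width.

Treewidth 3.
One optimal decomposition is:
Bags: B1 = {0, 1, 2, 3}  B2 = {0, 2, 3, 5}  B3 = {0, 3, 4, 5}
Tree: B1–B2, B2–B3

Every bag has size at most 4, so the width is 4 − 1 = 3 and tw(G) ≤ 3. On the other hand G contains the 4-clique {0, 1, 2, 3}. A clique must lie in a single bag of any decomposition, so no decomposition can have width below 3. The upper and lower bounds meet at 3, so that is the treewidth.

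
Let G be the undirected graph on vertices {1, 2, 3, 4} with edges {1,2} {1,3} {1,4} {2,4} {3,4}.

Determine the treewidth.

A width-2 tree decomposition is:
Bags: B1 = {1, 3, 4}  B2 = {1, 2, 4}
Tree: B1–B2
The largest bag has 3 vertices, giving width 2; this decomposition certifies tw(G) ≤ 2. For the lower bound, the 3 vertices {1, 2, 4} are pairwise adjacent, and any tree decomposition puts a clique entirely inside one bag — forcing width ≥ 2. The upper and lower bounds meet at 2, so that is the treewidth.

2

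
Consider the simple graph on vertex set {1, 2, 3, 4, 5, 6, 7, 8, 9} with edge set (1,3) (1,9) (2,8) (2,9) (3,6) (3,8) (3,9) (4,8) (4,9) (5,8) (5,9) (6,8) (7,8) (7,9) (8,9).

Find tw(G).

2

A width-2 tree decomposition is:
Bags: B1 = {5, 8, 9}  B2 = {2, 8, 9}  B3 = {3, 8, 9}  B4 = {4, 8, 9}  B5 = {7, 8, 9}  B6 = {1, 3, 9}  B7 = {3, 6, 8}
Tree: B1–B2, B2–B3, B1–B4, B3–B5, B3–B6, B3–B7
The largest bag has 3 vertices, giving width 2; this decomposition certifies tw(G) ≤ 2. Conversely, {2, 8, 9} is a clique of size 3, and the vertices of any clique must share a bag in every tree decomposition; so some bag has ≥ 3 vertices and tw(G) ≥ 2. Combining the bounds, tw(G) = 2.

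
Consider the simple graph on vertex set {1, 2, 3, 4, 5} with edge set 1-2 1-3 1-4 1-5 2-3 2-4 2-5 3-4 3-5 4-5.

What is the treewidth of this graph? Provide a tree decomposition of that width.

Treewidth 4.
Bags: B1 = {1, 2, 3, 4, 5}
Tree: (single bag)

With just one bag of size 5, the width is 5 − 1 = 4, so tw(G) ≤ 4. For the lower bound, the 5 vertices {1, 2, 3, 4, 5} are pairwise adjacent, and any tree decomposition puts a clique entirely inside one bag — forcing width ≥ 4. Hence tw(G) = 4 exactly.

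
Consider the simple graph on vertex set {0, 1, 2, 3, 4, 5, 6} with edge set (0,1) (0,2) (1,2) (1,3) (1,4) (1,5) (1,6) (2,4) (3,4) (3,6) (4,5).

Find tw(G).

A width-2 tree decomposition is:
Bags: B1 = {1, 3, 6}  B2 = {1, 3, 4}  B3 = {1, 2, 4}  B4 = {1, 4, 5}  B5 = {0, 1, 2}
Tree: B1–B2, B2–B3, B2–B4, B3–B5
The largest bag has 3 vertices, giving width 2; this decomposition certifies tw(G) ≤ 2. Conversely, {0, 1, 2} is a clique of size 3, and the vertices of any clique must share a bag in every tree decomposition; so some bag has ≥ 3 vertices and tw(G) ≥ 2. Hence tw(G) = 2 exactly.

2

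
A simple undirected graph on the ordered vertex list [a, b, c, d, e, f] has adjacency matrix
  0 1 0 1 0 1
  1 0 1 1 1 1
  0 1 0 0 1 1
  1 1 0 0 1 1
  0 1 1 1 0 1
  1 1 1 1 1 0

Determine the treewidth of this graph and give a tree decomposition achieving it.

Each bag holds 4 vertices, so the decomposition has width 3, which upper-bounds the treewidth. For the lower bound, the 4 vertices {b, d, e, f} are pairwise adjacent, and any tree decomposition puts a clique entirely inside one bag — forcing width ≥ 3. Hence tw(G) = 3 exactly.

Treewidth 3.
One such decomposition:
Bags: B1 = {b, c, e, f}  B2 = {b, d, e, f}  B3 = {a, b, d, f}
Tree: B1–B2, B2–B3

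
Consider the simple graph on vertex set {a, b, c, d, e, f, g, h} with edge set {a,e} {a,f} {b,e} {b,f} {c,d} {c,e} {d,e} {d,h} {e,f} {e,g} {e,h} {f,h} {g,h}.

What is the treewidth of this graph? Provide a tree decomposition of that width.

Treewidth 2.
Bags: B1 = {b, e, f}  B2 = {a, e, f}  B3 = {e, f, h}  B4 = {e, g, h}  B5 = {d, e, h}  B6 = {c, d, e}
Tree: B1–B2, B2–B3, B3–B4, B4–B5, B5–B6

Every bag has size at most 3, so the width is 3 − 1 = 2 and tw(G) ≤ 2. For the lower bound, the 3 vertices {d, e, h} are pairwise adjacent, and any tree decomposition puts a clique entirely inside one bag — forcing width ≥ 2. Therefore the treewidth is 2.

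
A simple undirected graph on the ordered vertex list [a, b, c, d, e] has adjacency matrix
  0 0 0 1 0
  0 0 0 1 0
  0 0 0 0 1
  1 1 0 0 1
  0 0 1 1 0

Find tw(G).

A width-1 tree decomposition is:
Bags: B1 = {d, e}  B2 = {a, d}  B3 = {b, d}  B4 = {c, e}
Tree: B1–B2, B2–B3, B1–B4
The largest bag has 2 vertices, giving width 1; this decomposition certifies tw(G) ≤ 1. Any graph with an edge has treewidth ≥ 1, and G has the edge e–d. The upper and lower bounds meet at 1, so that is the treewidth.

1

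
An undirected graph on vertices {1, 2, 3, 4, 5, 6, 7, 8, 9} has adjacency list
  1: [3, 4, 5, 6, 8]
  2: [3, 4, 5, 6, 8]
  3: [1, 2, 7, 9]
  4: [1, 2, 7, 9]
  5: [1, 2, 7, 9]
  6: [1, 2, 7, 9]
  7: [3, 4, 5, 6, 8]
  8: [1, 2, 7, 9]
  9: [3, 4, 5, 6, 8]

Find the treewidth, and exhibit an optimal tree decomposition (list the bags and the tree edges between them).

Each bag holds 5 vertices, so the decomposition has width 4, which upper-bounds the treewidth. For the lower bound: the 5 vertex sets {2,5}, {6,9}, {7,8}, {1}, {3} are disjoint, each induces a connected subgraph, and every pair is joined by at least one edge of G. Contracting each set to a single vertex therefore yields K_{5} as a minor, and since treewidth is minor-monotone, tw(G) ≥ tw(K_{5}) = 4. The upper and lower bounds meet at 4, so that is the treewidth.

Treewidth 4.
One such decomposition:
Bags: B1 = {1, 2, 5, 7, 9}  B2 = {1, 2, 6, 7, 9}  B3 = {1, 2, 7, 8, 9}  B4 = {1, 2, 3, 7, 9}  B5 = {1, 2, 4, 7, 9}
Tree: B1–B2, B2–B3, B3–B4, B4–B5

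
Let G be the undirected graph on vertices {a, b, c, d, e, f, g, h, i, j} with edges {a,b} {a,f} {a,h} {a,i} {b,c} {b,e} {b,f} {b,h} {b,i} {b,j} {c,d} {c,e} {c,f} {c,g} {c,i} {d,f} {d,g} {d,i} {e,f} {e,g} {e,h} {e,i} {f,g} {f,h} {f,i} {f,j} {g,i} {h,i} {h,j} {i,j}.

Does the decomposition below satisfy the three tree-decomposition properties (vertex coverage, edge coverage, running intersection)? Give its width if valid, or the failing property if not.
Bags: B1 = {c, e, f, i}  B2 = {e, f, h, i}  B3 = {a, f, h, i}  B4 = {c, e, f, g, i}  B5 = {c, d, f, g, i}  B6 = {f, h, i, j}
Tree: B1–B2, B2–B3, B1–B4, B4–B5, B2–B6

A tree decomposition must satisfy three properties: every vertex lies in some bag; for every edge, both endpoints lie together in some bag; and for every vertex, the bags containing it form a connected subtree. Here vertex b appears in no bag, so the decomposition is invalid.

No — vertex b appears in no bag.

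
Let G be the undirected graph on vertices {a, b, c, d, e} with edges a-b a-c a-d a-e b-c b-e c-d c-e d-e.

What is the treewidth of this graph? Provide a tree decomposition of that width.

Each bag holds 4 vertices, so the decomposition has width 3, which upper-bounds the treewidth. For the lower bound, the 4 vertices {a, c, d, e} are pairwise adjacent, and any tree decomposition puts a clique entirely inside one bag — forcing width ≥ 3. The upper and lower bounds meet at 3, so that is the treewidth.

Treewidth 3.
One such decomposition:
Bags: B1 = {a, b, c, e}  B2 = {a, c, d, e}
Tree: B1–B2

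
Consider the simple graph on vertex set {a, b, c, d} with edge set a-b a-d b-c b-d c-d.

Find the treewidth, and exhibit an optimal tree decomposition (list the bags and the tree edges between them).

Each bag holds 3 vertices, so the decomposition has width 2, which upper-bounds the treewidth. Conversely, {b, c, d} is a clique of size 3, and the vertices of any clique must share a bag in every tree decomposition; so some bag has ≥ 3 vertices and tw(G) ≥ 2. The upper and lower bounds meet at 2, so that is the treewidth.

Treewidth 2.
One optimal decomposition is:
Bags: B1 = {b, c, d}  B2 = {a, b, d}
Tree: B1–B2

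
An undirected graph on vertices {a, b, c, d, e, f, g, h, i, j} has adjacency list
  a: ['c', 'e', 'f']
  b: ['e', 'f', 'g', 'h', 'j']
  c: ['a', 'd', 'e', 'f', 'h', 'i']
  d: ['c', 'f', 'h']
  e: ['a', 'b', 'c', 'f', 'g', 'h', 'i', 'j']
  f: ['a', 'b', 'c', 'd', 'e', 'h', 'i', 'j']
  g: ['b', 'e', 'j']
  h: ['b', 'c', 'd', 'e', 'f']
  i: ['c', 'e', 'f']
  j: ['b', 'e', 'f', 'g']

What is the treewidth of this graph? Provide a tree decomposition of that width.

Each bag holds 4 vertices, so the decomposition has width 3, which upper-bounds the treewidth. On the other hand G contains the 4-clique {b, e, g, j}. A clique must lie in a single bag of any decomposition, so no decomposition can have width below 3. The upper and lower bounds meet at 3, so that is the treewidth.

Treewidth 3.
One such decomposition:
Bags: B1 = {c, e, f, i}  B2 = {c, e, f, h}  B3 = {a, c, e, f}  B4 = {b, e, f, h}  B5 = {c, d, f, h}  B6 = {b, e, f, j}  B7 = {b, e, g, j}
Tree: B1–B2, B2–B3, B2–B4, B2–B5, B4–B6, B6–B7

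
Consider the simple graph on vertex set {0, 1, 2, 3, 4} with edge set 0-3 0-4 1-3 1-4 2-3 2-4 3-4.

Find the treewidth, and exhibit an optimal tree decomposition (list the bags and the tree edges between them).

The largest bag has 3 vertices, giving width 2; this decomposition certifies tw(G) ≤ 2. On the other hand G contains the 3-clique {0, 3, 4}. A clique must lie in a single bag of any decomposition, so no decomposition can have width below 2. Therefore the treewidth is 2.

Treewidth 2.
One such decomposition:
Bags: B1 = {2, 3, 4}  B2 = {1, 3, 4}  B3 = {0, 3, 4}
Tree: B1–B2, B2–B3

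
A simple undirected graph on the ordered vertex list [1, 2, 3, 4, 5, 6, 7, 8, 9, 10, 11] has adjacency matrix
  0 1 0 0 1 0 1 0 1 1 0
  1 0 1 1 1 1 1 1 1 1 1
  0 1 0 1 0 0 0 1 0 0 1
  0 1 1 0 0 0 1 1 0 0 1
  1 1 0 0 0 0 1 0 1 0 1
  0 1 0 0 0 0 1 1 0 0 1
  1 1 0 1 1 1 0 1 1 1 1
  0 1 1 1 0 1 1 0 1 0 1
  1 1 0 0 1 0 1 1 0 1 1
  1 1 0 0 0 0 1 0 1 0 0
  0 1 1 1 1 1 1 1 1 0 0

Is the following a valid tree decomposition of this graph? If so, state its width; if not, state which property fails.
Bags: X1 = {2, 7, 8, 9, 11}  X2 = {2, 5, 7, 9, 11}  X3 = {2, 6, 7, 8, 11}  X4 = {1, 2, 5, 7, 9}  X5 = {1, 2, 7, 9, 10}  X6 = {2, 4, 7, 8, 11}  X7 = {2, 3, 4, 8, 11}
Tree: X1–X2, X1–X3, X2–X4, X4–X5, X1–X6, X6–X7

Yes; width 4.

Checking the three conditions: (i) the bags cover all of {1, 2, 3, 4, 5, 6, 7, 8, 9, 10, 11}; (ii) for each edge, some bag contains both endpoints; (iii) the bags containing any fixed vertex form a subtree. All hold, so the decomposition is valid with width 5 − 1 = 4.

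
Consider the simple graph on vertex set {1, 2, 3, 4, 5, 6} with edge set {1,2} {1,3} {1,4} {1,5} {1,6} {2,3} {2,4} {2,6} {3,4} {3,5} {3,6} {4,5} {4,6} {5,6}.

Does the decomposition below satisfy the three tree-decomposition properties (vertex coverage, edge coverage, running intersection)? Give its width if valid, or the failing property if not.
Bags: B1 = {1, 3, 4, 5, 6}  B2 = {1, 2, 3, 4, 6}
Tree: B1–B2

Yes; width 4.

Vertex coverage: the bags together contain {1, 2, 3, 4, 5, 6}, the full vertex set. Edge coverage: each edge of G has both endpoints in at least one bag. Running intersection: for every vertex, the bags containing it form a connected subtree. All three properties hold, so this is a valid tree decomposition of width max|bag| − 1 = 4, and hence tw(G) ≤ 4.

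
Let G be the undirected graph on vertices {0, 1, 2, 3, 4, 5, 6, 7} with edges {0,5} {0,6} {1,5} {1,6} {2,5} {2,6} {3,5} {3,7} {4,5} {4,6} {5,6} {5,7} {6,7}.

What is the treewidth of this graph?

2

A width-2 tree decomposition is:
Bags: B1 = {2, 5, 6}  B2 = {5, 6, 7}  B3 = {1, 5, 6}  B4 = {0, 5, 6}  B5 = {3, 5, 7}  B6 = {4, 5, 6}
Tree: B1–B2, B2–B3, B3–B4, B2–B5, B4–B6
The largest bag has 3 vertices, giving width 2; this decomposition certifies tw(G) ≤ 2. On the other hand G contains the 3-clique {3, 5, 7}. A clique must lie in a single bag of any decomposition, so no decomposition can have width below 2. The upper and lower bounds meet at 2, so that is the treewidth.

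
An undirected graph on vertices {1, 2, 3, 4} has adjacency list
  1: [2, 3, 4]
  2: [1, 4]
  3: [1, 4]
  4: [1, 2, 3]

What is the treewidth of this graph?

2

A width-2 tree decomposition is:
Bags: B1 = {1, 3, 4}  B2 = {1, 2, 4}
Tree: B1–B2
The largest bag has 3 vertices, giving width 2; this decomposition certifies tw(G) ≤ 2. Conversely, {1, 2, 4} is a clique of size 3, and the vertices of any clique must share a bag in every tree decomposition; so some bag has ≥ 3 vertices and tw(G) ≥ 2. Hence tw(G) = 2 exactly.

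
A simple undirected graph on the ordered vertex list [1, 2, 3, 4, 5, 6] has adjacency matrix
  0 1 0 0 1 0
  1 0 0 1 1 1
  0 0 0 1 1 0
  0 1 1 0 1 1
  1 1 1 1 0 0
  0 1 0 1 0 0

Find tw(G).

A width-2 tree decomposition is:
Bags: B1 = {2, 4, 5}  B2 = {2, 4, 6}  B3 = {1, 2, 5}  B4 = {3, 4, 5}
Tree: B1–B2, B1–B3, B1–B4
The largest bag has 3 vertices, giving width 2; this decomposition certifies tw(G) ≤ 2. On the other hand G contains the 3-clique {1, 2, 5}. A clique must lie in a single bag of any decomposition, so no decomposition can have width below 2. The upper and lower bounds meet at 2, so that is the treewidth.

2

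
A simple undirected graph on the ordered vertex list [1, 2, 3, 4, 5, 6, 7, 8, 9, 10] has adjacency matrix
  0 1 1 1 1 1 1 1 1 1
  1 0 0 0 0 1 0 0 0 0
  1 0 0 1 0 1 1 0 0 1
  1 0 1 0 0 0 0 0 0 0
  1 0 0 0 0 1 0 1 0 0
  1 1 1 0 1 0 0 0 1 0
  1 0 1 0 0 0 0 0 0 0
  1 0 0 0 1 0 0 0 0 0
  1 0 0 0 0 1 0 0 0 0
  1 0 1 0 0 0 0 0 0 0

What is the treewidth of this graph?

A width-2 tree decomposition is:
Bags: B1 = {1, 3, 6}  B2 = {1, 3, 7}  B3 = {1, 5, 6}  B4 = {1, 5, 8}  B5 = {1, 6, 9}  B6 = {1, 3, 4}  B7 = {1, 3, 10}  B8 = {1, 2, 6}
Tree: B1–B2, B1–B3, B3–B4, B1–B5, B1–B6, B6–B7, B3–B8
Each bag holds 3 vertices, so the decomposition has width 2, which upper-bounds the treewidth. Conversely, {1, 2, 6} is a clique of size 3, and the vertices of any clique must share a bag in every tree decomposition; so some bag has ≥ 3 vertices and tw(G) ≥ 2. Therefore the treewidth is 2.

2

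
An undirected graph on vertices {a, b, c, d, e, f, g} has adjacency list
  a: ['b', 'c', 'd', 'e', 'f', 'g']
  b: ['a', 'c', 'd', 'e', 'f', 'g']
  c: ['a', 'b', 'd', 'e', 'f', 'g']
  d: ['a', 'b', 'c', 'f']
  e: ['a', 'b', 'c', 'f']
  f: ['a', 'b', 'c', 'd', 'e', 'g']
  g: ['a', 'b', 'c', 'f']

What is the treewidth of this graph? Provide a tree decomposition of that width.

Every bag has size at most 5, so the width is 5 − 1 = 4 and tw(G) ≤ 4. Conversely, {a, b, c, d, f} is a clique of size 5, and the vertices of any clique must share a bag in every tree decomposition; so some bag has ≥ 5 vertices and tw(G) ≥ 4. Hence tw(G) = 4 exactly.

Treewidth 4.
One optimal decomposition is:
Bags: B1 = {a, b, c, f, g}  B2 = {a, b, c, d, f}  B3 = {a, b, c, e, f}
Tree: B1–B2, B1–B3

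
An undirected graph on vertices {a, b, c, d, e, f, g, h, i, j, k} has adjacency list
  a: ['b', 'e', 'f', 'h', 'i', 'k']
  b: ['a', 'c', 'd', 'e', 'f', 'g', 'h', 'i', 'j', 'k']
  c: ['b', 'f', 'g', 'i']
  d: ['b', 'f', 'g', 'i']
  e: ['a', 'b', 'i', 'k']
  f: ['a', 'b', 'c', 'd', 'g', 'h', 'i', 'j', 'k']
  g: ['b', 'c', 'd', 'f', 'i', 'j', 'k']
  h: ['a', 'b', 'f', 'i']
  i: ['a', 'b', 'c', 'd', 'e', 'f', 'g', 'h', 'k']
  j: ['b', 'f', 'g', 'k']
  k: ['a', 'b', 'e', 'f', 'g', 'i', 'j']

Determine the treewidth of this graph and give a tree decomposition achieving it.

Treewidth 4.
Bags: B1 = {b, c, f, g, i}  B2 = {b, f, g, i, k}  B3 = {a, b, f, i, k}  B4 = {b, d, f, g, i}  B5 = {a, b, f, h, i}  B6 = {a, b, e, i, k}  B7 = {b, f, g, j, k}
Tree: B1–B2, B2–B3, B1–B4, B3–B5, B3–B6, B2–B7

Every bag has size at most 5, so the width is 5 − 1 = 4 and tw(G) ≤ 4. Conversely, {a, b, e, i, k} is a clique of size 5, and the vertices of any clique must share a bag in every tree decomposition; so some bag has ≥ 5 vertices and tw(G) ≥ 4. Combining the bounds, tw(G) = 4.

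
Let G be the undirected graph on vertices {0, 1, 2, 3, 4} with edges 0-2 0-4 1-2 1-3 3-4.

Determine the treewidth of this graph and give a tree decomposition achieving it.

Each bag holds 3 vertices, so the decomposition has width 2, which upper-bounds the treewidth. For the lower bound, G contains the cycle 4–3–1–2–0–4, so G is not a forest; only forests have treewidth ≤ 1, hence tw(G) ≥ 2. Combining the bounds, tw(G) = 2.

Treewidth 2.
One optimal decomposition is:
Bags: B1 = {1, 3, 4}  B2 = {1, 2, 4}  B3 = {0, 2, 4}
Tree: B1–B2, B2–B3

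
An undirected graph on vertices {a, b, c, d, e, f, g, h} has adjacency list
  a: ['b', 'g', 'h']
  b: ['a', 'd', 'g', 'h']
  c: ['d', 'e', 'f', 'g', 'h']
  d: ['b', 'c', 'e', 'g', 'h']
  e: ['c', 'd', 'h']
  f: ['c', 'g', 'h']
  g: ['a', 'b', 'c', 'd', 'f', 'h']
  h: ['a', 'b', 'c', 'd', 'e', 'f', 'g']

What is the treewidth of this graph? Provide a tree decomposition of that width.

Treewidth 3.
One such decomposition:
Bags: B1 = {b, d, g, h}  B2 = {c, d, g, h}  B3 = {c, d, e, h}  B4 = {a, b, g, h}  B5 = {c, f, g, h}
Tree: B1–B2, B2–B3, B1–B4, B2–B5

Every bag has size at most 4, so the width is 4 − 1 = 3 and tw(G) ≤ 3. On the other hand G contains the 4-clique {c, d, g, h}. A clique must lie in a single bag of any decomposition, so no decomposition can have width below 3. Combining the bounds, tw(G) = 3.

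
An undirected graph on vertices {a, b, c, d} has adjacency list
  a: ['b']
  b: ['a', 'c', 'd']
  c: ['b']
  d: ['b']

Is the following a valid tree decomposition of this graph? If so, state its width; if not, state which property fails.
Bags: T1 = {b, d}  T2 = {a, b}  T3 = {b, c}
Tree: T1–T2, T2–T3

Every vertex of G appears in some bag (union = {a, b, c, d}); every edge is covered by a bag; and for each vertex v the set of bags containing v is connected in the bag tree. The decomposition is therefore valid. The largest bag has 2 vertices, so the width is 1.

Yes; width 1.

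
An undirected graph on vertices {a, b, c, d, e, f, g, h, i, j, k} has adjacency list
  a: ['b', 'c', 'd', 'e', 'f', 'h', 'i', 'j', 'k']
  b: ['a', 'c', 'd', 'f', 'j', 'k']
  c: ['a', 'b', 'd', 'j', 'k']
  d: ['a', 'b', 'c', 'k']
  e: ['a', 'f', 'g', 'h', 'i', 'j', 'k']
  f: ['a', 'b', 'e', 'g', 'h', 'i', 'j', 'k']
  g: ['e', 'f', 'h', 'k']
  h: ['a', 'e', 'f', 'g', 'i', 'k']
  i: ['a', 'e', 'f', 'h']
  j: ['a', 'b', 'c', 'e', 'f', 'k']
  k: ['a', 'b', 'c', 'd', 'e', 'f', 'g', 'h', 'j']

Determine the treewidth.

A width-4 tree decomposition is:
Bags: B1 = {a, b, f, j, k}  B2 = {a, b, c, j, k}  B3 = {a, e, f, j, k}  B4 = {a, e, f, h, k}  B5 = {a, e, f, h, i}  B6 = {a, b, c, d, k}  B7 = {e, f, g, h, k}
Tree: B1–B2, B1–B3, B3–B4, B4–B5, B2–B6, B4–B7
The largest bag has 5 vertices, giving width 4; this decomposition certifies tw(G) ≤ 4. For the lower bound, the 5 vertices {e, f, g, h, k} are pairwise adjacent, and any tree decomposition puts a clique entirely inside one bag — forcing width ≥ 4. Combining the bounds, tw(G) = 4.

4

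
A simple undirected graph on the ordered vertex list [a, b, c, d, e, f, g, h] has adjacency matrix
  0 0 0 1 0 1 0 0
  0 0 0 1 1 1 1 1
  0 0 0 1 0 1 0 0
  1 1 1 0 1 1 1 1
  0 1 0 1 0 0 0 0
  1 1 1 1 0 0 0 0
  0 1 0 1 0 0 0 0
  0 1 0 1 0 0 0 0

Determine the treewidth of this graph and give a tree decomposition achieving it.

Treewidth 2.
One such decomposition:
Bags: B1 = {b, d, f}  B2 = {b, d, g}  B3 = {a, d, f}  B4 = {c, d, f}  B5 = {b, d, h}  B6 = {b, d, e}
Tree: B1–B2, B1–B3, B1–B4, B1–B5, B5–B6

Each bag holds 3 vertices, so the decomposition has width 2, which upper-bounds the treewidth. On the other hand G contains the 3-clique {c, d, f}. A clique must lie in a single bag of any decomposition, so no decomposition can have width below 2. Hence tw(G) = 2 exactly.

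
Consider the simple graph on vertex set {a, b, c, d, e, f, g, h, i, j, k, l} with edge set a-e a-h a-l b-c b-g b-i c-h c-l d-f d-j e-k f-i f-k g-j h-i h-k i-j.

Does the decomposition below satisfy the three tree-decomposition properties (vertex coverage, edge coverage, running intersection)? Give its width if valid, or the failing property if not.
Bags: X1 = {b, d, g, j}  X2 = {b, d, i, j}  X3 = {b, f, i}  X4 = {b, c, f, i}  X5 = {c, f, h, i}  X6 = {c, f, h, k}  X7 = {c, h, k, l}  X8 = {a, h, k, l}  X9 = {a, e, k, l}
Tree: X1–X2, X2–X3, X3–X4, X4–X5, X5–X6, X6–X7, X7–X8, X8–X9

A tree decomposition must satisfy three properties: every vertex lies in some bag; for every edge, both endpoints lie together in some bag; and for every vertex, the bags containing it form a connected subtree. Here edge (d,f) lies in no bag, so the decomposition is invalid.

No — edge (d,f) lies in no bag.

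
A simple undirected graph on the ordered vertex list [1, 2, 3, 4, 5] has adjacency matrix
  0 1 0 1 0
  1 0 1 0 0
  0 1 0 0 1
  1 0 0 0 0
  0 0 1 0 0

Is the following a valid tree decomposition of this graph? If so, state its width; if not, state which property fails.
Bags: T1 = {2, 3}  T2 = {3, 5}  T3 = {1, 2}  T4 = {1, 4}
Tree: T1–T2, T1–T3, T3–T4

Yes; width 1.

Every vertex of G appears in some bag (union = {1, 2, 3, 4, 5}); every edge is covered by a bag; and for each vertex v the set of bags containing v is connected in the bag tree. The decomposition is therefore valid. The largest bag has 2 vertices, so the width is 1.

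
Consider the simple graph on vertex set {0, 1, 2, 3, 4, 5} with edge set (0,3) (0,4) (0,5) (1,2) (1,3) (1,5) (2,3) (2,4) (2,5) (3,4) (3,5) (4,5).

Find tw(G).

3

A width-3 tree decomposition is:
Bags: B1 = {2, 3, 4, 5}  B2 = {0, 3, 4, 5}  B3 = {1, 2, 3, 5}
Tree: B1–B2, B1–B3
Each bag holds 4 vertices, so the decomposition has width 3, which upper-bounds the treewidth. For the lower bound, the 4 vertices {0, 3, 4, 5} are pairwise adjacent, and any tree decomposition puts a clique entirely inside one bag — forcing width ≥ 3. Hence tw(G) = 3 exactly.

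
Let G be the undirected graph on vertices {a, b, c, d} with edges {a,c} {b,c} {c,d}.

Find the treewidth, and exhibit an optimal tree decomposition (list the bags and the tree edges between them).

Treewidth 1.
Bags: B1 = {b, c}  B2 = {a, c}  B3 = {c, d}
Tree: B1–B2, B1–B3

Each bag holds 2 vertices, so the decomposition has width 1, which upper-bounds the treewidth. Since G has at least one edge (e.g. c–b), it is not an edgeless graph, so tw(G) ≥ 1. Hence tw(G) = 1 exactly.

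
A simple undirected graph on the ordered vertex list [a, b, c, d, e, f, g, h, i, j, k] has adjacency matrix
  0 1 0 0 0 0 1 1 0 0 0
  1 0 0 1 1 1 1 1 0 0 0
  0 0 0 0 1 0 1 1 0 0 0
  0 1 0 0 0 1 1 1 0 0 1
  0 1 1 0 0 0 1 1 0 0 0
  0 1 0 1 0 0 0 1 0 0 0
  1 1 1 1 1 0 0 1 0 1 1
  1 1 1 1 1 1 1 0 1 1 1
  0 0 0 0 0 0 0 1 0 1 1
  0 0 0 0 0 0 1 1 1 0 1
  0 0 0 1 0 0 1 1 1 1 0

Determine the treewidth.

3

A width-3 tree decomposition is:
Bags: B1 = {b, d, g, h}  B2 = {d, g, h, k}  B3 = {b, e, g, h}  B4 = {g, h, j, k}  B5 = {c, e, g, h}  B6 = {b, d, f, h}  B7 = {a, b, g, h}  B8 = {h, i, j, k}
Tree: B1–B2, B1–B3, B2–B4, B3–B5, B1–B6, B3–B7, B4–B8
Each bag holds 4 vertices, so the decomposition has width 3, which upper-bounds the treewidth. Conversely, {g, h, j, k} is a clique of size 4, and the vertices of any clique must share a bag in every tree decomposition; so some bag has ≥ 4 vertices and tw(G) ≥ 3. Hence tw(G) = 3 exactly.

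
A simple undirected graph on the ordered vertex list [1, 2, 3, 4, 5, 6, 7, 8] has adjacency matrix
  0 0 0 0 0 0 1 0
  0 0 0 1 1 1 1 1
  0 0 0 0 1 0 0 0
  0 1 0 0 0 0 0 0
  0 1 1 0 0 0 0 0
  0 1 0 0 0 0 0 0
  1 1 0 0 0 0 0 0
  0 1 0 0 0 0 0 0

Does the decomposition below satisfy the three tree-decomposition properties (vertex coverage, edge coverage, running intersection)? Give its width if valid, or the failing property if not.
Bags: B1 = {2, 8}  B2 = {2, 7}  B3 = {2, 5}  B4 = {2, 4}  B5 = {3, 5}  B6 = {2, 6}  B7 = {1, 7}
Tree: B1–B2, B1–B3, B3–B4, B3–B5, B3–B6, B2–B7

Every vertex of G appears in some bag (union = {1, 2, 3, 4, 5, 6, 7, 8}); every edge is covered by a bag; and for each vertex v the set of bags containing v is connected in the bag tree. The decomposition is therefore valid. The largest bag has 2 vertices, so the width is 1.

Yes; width 1.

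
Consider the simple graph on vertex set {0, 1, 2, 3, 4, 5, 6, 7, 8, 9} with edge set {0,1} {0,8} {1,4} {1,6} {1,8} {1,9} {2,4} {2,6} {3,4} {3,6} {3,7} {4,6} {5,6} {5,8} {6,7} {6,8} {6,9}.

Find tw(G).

A width-2 tree decomposition is:
Bags: B1 = {1, 4, 6}  B2 = {3, 4, 6}  B3 = {1, 6, 8}  B4 = {1, 6, 9}  B5 = {3, 6, 7}  B6 = {2, 4, 6}  B7 = {5, 6, 8}  B8 = {0, 1, 8}
Tree: B1–B2, B1–B3, B3–B4, B2–B5, B1–B6, B3–B7, B3–B8
The largest bag has 3 vertices, giving width 2; this decomposition certifies tw(G) ≤ 2. Conversely, {0, 1, 8} is a clique of size 3, and the vertices of any clique must share a bag in every tree decomposition; so some bag has ≥ 3 vertices and tw(G) ≥ 2. Combining the bounds, tw(G) = 2.

2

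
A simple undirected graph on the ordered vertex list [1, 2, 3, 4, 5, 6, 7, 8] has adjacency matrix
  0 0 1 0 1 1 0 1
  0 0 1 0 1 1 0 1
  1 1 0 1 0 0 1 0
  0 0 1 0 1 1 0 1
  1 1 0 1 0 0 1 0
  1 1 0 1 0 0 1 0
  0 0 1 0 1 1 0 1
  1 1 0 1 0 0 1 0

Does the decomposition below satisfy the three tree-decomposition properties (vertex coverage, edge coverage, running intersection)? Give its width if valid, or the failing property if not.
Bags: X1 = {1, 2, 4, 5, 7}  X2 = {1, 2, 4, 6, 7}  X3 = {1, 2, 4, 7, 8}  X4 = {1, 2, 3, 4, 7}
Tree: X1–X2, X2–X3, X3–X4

Every vertex of G appears in some bag (union = {1, 2, 3, 4, 5, 6, 7, 8}); every edge is covered by a bag; and for each vertex v the set of bags containing v is connected in the bag tree. The decomposition is therefore valid. The largest bag has 5 vertices, so the width is 4.

Yes; width 4.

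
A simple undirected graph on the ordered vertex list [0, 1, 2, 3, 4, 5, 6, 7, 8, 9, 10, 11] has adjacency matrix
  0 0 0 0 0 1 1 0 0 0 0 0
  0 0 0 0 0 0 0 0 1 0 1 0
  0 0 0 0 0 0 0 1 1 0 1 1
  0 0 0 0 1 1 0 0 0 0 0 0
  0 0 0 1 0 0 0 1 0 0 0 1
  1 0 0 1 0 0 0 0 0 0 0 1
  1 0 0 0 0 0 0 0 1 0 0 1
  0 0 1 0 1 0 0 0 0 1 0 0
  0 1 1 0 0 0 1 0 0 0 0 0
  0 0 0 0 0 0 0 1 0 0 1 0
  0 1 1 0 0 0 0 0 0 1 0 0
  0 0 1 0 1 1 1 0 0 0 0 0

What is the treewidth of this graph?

3

A width-3 tree decomposition is:
Bags: B1 = {0, 3, 5, 6}  B2 = {3, 5, 6, 11}  B3 = {3, 4, 6, 11}  B4 = {4, 6, 8, 11}  B5 = {2, 4, 8, 11}  B6 = {2, 4, 7, 8}  B7 = {1, 2, 7, 8}  B8 = {1, 2, 7, 10}  B9 = {1, 7, 9, 10}
Tree: B1–B2, B2–B3, B3–B4, B4–B5, B5–B6, B6–B7, B7–B8, B8–B9
Every bag has size at most 4, so the width is 4 − 1 = 3 and tw(G) ≤ 3. For the lower bound: the 4 vertex sets {0,3,5}, {6}, {11}, {2,4,7,8} are disjoint, each induces a connected subgraph, and every pair is joined by at least one edge of G. Contracting each set to a single vertex therefore yields K_{4} as a minor, and since treewidth is minor-monotone, tw(G) ≥ tw(K_{4}) = 3. The upper and lower bounds meet at 3, so that is the treewidth.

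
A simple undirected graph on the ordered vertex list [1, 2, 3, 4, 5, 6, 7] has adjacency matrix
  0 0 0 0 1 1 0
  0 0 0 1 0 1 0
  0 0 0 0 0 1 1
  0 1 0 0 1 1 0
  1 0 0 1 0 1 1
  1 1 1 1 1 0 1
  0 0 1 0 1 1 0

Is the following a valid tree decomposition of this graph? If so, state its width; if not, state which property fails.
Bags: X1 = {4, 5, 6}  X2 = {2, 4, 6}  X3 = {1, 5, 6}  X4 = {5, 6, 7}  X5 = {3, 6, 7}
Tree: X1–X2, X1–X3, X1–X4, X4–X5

Vertex coverage: the bags together contain {1, 2, 3, 4, 5, 6, 7}, the full vertex set. Edge coverage: each edge of G has both endpoints in at least one bag. Running intersection: for every vertex, the bags containing it form a connected subtree. All three properties hold, so this is a valid tree decomposition of width max|bag| − 1 = 2, and hence tw(G) ≤ 2.

Yes; width 2.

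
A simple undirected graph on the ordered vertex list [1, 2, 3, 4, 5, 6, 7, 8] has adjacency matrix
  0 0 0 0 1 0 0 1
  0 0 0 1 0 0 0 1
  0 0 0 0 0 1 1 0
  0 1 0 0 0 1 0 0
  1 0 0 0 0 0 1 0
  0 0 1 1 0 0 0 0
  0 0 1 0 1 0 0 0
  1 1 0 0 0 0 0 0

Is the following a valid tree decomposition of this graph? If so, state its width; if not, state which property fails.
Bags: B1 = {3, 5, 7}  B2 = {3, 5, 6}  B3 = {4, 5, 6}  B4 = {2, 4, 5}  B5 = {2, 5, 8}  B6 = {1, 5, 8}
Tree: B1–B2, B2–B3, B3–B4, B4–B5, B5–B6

Yes; width 2.

Checking the three conditions: (i) the bags cover all of {1, 2, 3, 4, 5, 6, 7, 8}; (ii) for each edge, some bag contains both endpoints; (iii) the bags containing any fixed vertex form a subtree. All hold, so the decomposition is valid with width 3 − 1 = 2.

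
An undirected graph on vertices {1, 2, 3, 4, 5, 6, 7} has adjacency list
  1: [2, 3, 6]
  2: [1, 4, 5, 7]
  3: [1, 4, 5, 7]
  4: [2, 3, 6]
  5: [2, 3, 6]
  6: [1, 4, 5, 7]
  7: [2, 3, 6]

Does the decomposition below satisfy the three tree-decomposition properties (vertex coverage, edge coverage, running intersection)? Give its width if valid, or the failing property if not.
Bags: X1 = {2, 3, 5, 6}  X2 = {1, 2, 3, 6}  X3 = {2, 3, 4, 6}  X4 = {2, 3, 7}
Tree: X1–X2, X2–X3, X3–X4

A tree decomposition must satisfy three properties: every vertex lies in some bag; for every edge, both endpoints lie together in some bag; and for every vertex, the bags containing it form a connected subtree. Here edge (6,7) lies in no bag, so the decomposition is invalid.

No — edge (6,7) lies in no bag.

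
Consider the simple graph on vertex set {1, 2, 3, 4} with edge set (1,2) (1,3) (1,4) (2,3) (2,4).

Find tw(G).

A width-2 tree decomposition is:
Bags: B1 = {1, 2, 3}  B2 = {1, 2, 4}
Tree: B1–B2
The largest bag has 3 vertices, giving width 2; this decomposition certifies tw(G) ≤ 2. For the lower bound, the 3 vertices {1, 2, 3} are pairwise adjacent, and any tree decomposition puts a clique entirely inside one bag — forcing width ≥ 2. Hence tw(G) = 2 exactly.

2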